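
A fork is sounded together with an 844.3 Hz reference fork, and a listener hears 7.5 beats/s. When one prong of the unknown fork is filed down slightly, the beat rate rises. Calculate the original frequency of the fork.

|f − 844.3| = 7.5, so the fork was at either 836.8 Hz or 851.8 Hz.
Filing a prong removes mass and raises the fork's frequency; the adjustment raises the fork's frequency.
The beat rate rose, so the adjustment moved the fork further from 844.3 Hz — it was already above the reference.

851.8 Hz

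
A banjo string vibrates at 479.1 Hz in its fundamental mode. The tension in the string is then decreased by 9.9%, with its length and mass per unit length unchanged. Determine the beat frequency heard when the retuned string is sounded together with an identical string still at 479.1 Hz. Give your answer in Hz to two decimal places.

For a string, f ∝ √T, so the new frequency is 479.1·√0.901 = 454.7666 Hz.
f_beat = |454.7666 − 479.1| = 24.33 Hz.

24.33 Hz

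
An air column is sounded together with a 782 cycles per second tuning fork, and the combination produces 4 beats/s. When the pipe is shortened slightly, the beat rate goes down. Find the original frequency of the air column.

|f − 782| = 4, so the air column was at either 778 Hz or 786 Hz.
A shorter pipe has a higher fundamental; the adjustment raises the air column's frequency.
The beat rate fell, so the adjustment moved the air column toward 782 Hz — it must have started below the reference.

778 Hz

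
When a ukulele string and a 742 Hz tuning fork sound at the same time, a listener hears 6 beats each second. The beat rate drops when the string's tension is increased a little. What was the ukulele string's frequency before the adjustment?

736 Hz

|f − 742| = 6, so the ukulele string was at either 736 Hz or 748 Hz.
Higher tension means higher frequency; the adjustment raises the ukulele string's frequency.
The beat rate fell, so the adjustment moved the ukulele string toward 742 Hz — it must have started below the reference.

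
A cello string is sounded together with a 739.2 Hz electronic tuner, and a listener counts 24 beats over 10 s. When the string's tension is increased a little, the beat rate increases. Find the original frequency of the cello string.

Beat frequency = 24/10 = 2.4 Hz.
|f − 739.2| = 2.4, so the cello string was at either 736.8 Hz or 741.6 Hz.
Higher tension means higher frequency; the adjustment raises the cello string's frequency.
The beat rate rose, so the adjustment moved the cello string further from 739.2 Hz — it was already above the reference.

741.6 Hz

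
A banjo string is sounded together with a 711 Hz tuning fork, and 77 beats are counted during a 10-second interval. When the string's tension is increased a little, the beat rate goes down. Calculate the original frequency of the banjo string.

703.3 Hz

Beat frequency = 77/10 = 7.7 Hz.
|f − 711| = 7.7, so the banjo string was at either 703.3 Hz or 718.7 Hz.
Higher tension means higher frequency; the adjustment raises the banjo string's frequency.
The beat rate fell, so the adjustment moved the banjo string toward 711 Hz — it must have started below the reference.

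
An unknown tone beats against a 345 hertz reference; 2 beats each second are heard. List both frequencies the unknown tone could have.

343 Hz or 347 Hz

|f − 345| = 2, so f = 345 ± 2.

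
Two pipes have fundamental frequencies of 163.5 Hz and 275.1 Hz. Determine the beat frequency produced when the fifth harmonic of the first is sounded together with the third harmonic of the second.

7.8 Hz

Fifth harmonic of the first: 5·163.5 = 817.5 Hz.
Third harmonic of the second: 3·275.1 = 825.3 Hz.
f_beat = |817.5 − 825.3| = 7.8 Hz.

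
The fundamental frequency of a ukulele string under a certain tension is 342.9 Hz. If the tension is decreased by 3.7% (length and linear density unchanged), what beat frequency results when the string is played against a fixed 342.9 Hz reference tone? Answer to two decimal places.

For a string, f ∝ √T, so the new frequency is 342.9·√0.963 = 336.4966 Hz.
f_beat = |336.4966 − 342.9| = 6.40 Hz.

6.40 Hz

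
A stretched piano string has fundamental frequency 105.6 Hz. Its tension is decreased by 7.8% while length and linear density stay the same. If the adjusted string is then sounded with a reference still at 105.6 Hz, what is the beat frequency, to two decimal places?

4.20 Hz

For a string, f ∝ √T, so the new frequency is 105.6·√0.922 = 101.3980 Hz.
f_beat = |101.3980 − 105.6| = 4.20 Hz.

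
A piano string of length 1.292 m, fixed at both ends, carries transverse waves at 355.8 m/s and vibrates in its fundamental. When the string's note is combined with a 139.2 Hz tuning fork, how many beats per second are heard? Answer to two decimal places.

For a string fixed at both ends, f_n = n·v/(2L) = 1·355.8/(2·1.292) = 137.6935 Hz.
f_beat = |137.6935 − 139.2| = 1.51 Hz.

1.51 Hz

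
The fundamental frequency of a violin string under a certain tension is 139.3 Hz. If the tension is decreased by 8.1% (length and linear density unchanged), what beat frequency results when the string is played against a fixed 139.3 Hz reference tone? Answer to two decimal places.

5.76 Hz

For a string, f ∝ √T, so the new frequency is 139.3·√0.919 = 133.5392 Hz.
f_beat = |133.5392 − 139.3| = 5.76 Hz.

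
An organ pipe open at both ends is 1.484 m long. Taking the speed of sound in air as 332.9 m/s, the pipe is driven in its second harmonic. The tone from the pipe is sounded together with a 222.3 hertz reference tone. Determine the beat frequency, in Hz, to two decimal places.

2.03 Hz

Open pipe: f_n = n·v/(2L) = 2·332.9/(2·1.484) = 224.3261 Hz.
f_beat = |224.3261 − 222.3| = 2.03 Hz.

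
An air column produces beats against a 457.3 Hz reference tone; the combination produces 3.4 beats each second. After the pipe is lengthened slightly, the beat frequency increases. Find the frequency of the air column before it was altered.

453.9 Hz

|f − 457.3| = 3.4, so the air column was at either 453.9 Hz or 460.7 Hz.
A longer pipe has a lower fundamental; the adjustment lowers the air column's frequency.
The beat rate rose, so the adjustment moved the air column further from 457.3 Hz — it was already below the reference.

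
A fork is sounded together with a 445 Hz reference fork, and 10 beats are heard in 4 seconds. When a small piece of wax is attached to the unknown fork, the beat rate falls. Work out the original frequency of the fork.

Beat frequency = 10/4 = 2.5 Hz.
|f − 445| = 2.5, so the fork was at either 442.5 Hz or 447.5 Hz.
Loading a fork with wax lowers its frequency; the adjustment lowers the fork's frequency.
The beat rate fell, so the adjustment moved the fork toward 445 Hz — it must have started above the reference.

447.5 Hz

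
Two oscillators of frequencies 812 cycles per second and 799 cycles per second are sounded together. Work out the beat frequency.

f_beat = |f₁ − f₂|.
|812 − 799| = 13 Hz.

13 Hz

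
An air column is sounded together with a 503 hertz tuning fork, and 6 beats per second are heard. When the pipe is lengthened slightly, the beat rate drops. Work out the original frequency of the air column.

|f − 503| = 6, so the air column was at either 497 Hz or 509 Hz.
A longer pipe has a lower fundamental; the adjustment lowers the air column's frequency.
The beat rate fell, so the adjustment moved the air column toward 503 Hz — it must have started above the reference.

509 Hz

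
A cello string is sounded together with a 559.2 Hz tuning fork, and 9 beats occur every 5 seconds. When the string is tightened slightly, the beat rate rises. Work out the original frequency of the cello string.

561 Hz

Beat frequency = 9/5 = 1.8 Hz.
|f − 559.2| = 1.8, so the cello string was at either 557.4 Hz or 561 Hz.
Increasing tension raises a string's frequency; the adjustment raises the cello string's frequency.
The beat rate rose, so the adjustment moved the cello string further from 559.2 Hz — it was already above the reference.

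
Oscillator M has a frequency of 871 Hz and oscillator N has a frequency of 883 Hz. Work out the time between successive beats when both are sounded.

f_beat = |871 − 883| = 12 Hz.
Beat period T = 1 / f_beat = 1 / 12 s.

0.083 s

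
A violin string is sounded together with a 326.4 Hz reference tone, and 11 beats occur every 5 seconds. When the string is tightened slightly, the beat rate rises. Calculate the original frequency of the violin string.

328.6 Hz

Beat frequency = 11/5 = 2.2 Hz.
|f − 326.4| = 2.2, so the violin string was at either 324.2 Hz or 328.6 Hz.
Increasing tension raises a string's frequency; the adjustment raises the violin string's frequency.
The beat rate rose, so the adjustment moved the violin string further from 326.4 Hz — it was already above the reference.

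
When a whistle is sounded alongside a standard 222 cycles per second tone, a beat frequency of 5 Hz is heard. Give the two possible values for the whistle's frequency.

|f − 222| = 5, so f = 222 ± 5.

217 Hz or 227 Hz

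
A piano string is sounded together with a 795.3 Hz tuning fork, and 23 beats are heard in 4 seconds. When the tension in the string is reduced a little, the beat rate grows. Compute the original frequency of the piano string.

789.55 Hz

Beat frequency = 23/4 = 5.75 Hz.
|f − 795.3| = 5.75, so the piano string was at either 789.55 Hz or 801.05 Hz.
Lower tension means lower frequency; the adjustment lowers the piano string's frequency.
The beat rate rose, so the adjustment moved the piano string further from 795.3 Hz — it was already below the reference.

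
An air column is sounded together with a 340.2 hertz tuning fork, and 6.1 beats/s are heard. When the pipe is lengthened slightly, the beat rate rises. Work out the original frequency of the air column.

|f − 340.2| = 6.1, so the air column was at either 334.1 Hz or 346.3 Hz.
A longer pipe has a lower fundamental; the adjustment lowers the air column's frequency.
The beat rate rose, so the adjustment moved the air column further from 340.2 Hz — it was already below the reference.

334.1 Hz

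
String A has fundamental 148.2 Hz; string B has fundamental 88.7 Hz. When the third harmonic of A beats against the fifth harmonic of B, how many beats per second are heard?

1.1 Hz

Third harmonic of the first: 3·148.2 = 444.6 Hz.
Fifth harmonic of the second: 5·88.7 = 443.5 Hz.
f_beat = |444.6 − 443.5| = 1.1 Hz.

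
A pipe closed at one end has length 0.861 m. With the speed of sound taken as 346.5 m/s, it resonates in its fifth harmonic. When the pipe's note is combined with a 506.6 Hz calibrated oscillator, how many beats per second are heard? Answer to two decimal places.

3.55 Hz

Closed pipe (odd harmonics): f_n = n·v/(4L) = 5·346.5/(4·0.861) = 503.0488 Hz.
f_beat = |503.0488 − 506.6| = 3.55 Hz.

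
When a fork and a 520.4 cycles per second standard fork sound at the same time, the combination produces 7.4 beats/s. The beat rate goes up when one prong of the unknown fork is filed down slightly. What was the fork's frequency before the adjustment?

527.8 Hz

|f − 520.4| = 7.4, so the fork was at either 513 Hz or 527.8 Hz.
Filing a prong removes mass and raises the fork's frequency; the adjustment raises the fork's frequency.
The beat rate rose, so the adjustment moved the fork further from 520.4 Hz — it was already above the reference.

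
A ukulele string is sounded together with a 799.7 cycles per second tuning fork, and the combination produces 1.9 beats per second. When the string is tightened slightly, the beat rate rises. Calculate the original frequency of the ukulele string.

801.6 Hz

|f − 799.7| = 1.9, so the ukulele string was at either 797.8 Hz or 801.6 Hz.
Increasing tension raises a string's frequency; the adjustment raises the ukulele string's frequency.
The beat rate rose, so the adjustment moved the ukulele string further from 799.7 Hz — it was already above the reference.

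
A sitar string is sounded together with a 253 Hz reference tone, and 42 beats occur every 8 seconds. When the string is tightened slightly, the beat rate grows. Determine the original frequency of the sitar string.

Beat frequency = 42/8 = 5.25 Hz.
|f − 253| = 5.25, so the sitar string was at either 247.75 Hz or 258.25 Hz.
Increasing tension raises a string's frequency; the adjustment raises the sitar string's frequency.
The beat rate rose, so the adjustment moved the sitar string further from 253 Hz — it was already above the reference.

258.25 Hz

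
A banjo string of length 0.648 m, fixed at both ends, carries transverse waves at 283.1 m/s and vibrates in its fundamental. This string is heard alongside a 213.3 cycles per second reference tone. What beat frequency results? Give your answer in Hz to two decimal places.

5.14 Hz

For a string fixed at both ends, f_n = n·v/(2L) = 1·283.1/(2·0.648) = 218.4414 Hz.
f_beat = |218.4414 − 213.3| = 5.14 Hz.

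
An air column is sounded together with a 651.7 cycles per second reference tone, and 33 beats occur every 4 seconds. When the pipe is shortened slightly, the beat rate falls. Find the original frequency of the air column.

643.45 Hz

Beat frequency = 33/4 = 8.25 Hz.
|f − 651.7| = 8.25, so the air column was at either 643.45 Hz or 659.95 Hz.
A shorter pipe has a higher fundamental; the adjustment raises the air column's frequency.
The beat rate fell, so the adjustment moved the air column toward 651.7 Hz — it must have started below the reference.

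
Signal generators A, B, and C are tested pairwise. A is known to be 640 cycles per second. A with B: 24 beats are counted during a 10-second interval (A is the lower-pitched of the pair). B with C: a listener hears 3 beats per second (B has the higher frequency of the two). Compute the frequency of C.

A–B: Beat frequency = 24/10 = 2.4 Hz.
B is above A, so f_B = 640 + 2.4 = 642.4 Hz.
C is below B, so f_C = 642.4 − 3 = 639.4 Hz.

639.4 Hz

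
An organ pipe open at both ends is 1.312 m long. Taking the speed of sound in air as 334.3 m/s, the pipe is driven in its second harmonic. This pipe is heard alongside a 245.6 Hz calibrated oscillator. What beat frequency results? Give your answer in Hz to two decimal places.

9.20 Hz

Open pipe: f_n = n·v/(2L) = 2·334.3/(2·1.312) = 254.8018 Hz.
f_beat = |254.8018 − 245.6| = 9.20 Hz.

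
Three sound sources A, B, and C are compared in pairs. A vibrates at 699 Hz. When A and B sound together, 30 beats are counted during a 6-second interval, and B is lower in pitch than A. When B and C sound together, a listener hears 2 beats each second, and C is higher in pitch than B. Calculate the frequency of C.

696 Hz

A–B: Beat frequency = 30/6 = 5 Hz.
B is below A, so f_B = 699 − 5 = 694 Hz.
C is above B, so f_C = 694 + 2 = 696 Hz.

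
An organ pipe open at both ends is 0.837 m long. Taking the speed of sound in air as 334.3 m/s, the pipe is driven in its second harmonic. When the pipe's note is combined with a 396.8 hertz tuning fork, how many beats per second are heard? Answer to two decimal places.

2.60 Hz

Open pipe: f_n = n·v/(2L) = 2·334.3/(2·0.837) = 399.4026 Hz.
f_beat = |399.4026 − 396.8| = 2.60 Hz.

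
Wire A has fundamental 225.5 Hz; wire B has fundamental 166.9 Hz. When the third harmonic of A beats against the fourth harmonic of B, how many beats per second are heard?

Third harmonic of the first: 3·225.5 = 676.5 Hz.
Fourth harmonic of the second: 4·166.9 = 667.6 Hz.
f_beat = |676.5 − 667.6| = 8.9 Hz.

8.9 Hz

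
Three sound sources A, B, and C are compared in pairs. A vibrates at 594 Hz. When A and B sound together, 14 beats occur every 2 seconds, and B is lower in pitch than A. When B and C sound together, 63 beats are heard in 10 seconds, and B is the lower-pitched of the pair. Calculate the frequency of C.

A–B: Beat frequency = 14/2 = 7 Hz.
B is below A, so f_B = 594 − 7 = 587 Hz.
B–C: Beat frequency = 63/10 = 6.3 Hz.
C is above B, so f_C = 587 + 6.3 = 593.3 Hz.

593.3 Hz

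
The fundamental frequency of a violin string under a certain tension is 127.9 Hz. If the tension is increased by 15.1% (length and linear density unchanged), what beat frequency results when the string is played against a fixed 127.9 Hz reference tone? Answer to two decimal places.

For a string, f ∝ √T, so the new frequency is 127.9·√1.151 = 137.2171 Hz.
f_beat = |137.2171 − 127.9| = 9.32 Hz.

9.32 Hz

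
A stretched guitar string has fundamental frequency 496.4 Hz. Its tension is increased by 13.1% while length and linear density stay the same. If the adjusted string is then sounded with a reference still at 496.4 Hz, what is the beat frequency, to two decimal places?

31.51 Hz

For a string, f ∝ √T, so the new frequency is 496.4·√1.131 = 527.9139 Hz.
f_beat = |527.9139 − 496.4| = 31.51 Hz.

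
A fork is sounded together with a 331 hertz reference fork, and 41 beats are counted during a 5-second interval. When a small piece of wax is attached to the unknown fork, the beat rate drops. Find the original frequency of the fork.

Beat frequency = 41/5 = 8.2 Hz.
|f − 331| = 8.2, so the fork was at either 322.8 Hz or 339.2 Hz.
Loading a fork with wax lowers its frequency; the adjustment lowers the fork's frequency.
The beat rate fell, so the adjustment moved the fork toward 331 Hz — it must have started above the reference.

339.2 Hz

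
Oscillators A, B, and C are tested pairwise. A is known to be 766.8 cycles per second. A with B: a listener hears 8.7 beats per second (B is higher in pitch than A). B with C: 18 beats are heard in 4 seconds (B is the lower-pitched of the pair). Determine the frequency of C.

B is above A, so f_B = 766.8 + 8.7 = 775.5 Hz.
B–C: Beat frequency = 18/4 = 4.5 Hz.
C is above B, so f_C = 775.5 + 4.5 = 780 Hz.

780 Hz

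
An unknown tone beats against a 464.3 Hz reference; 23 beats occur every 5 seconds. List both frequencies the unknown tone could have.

Beat frequency = 23/5 = 4.6 Hz.
|f − 464.3| = 4.6, so f = 464.3 ± 4.6.

459.7 Hz or 468.9 Hz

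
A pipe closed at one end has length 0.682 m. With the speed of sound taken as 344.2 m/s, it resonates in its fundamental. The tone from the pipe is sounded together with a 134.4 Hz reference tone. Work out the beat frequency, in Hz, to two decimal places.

Closed pipe (odd harmonics): f_n = n·v/(4L) = 1·344.2/(4·0.682) = 126.1730 Hz.
f_beat = |126.1730 − 134.4| = 8.23 Hz.

8.23 Hz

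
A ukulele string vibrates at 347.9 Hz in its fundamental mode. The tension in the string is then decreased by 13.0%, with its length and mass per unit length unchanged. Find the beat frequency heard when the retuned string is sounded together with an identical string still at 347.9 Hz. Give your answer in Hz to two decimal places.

23.40 Hz

For a string, f ∝ √T, so the new frequency is 347.9·√0.870 = 324.4995 Hz.
f_beat = |324.4995 − 347.9| = 23.40 Hz.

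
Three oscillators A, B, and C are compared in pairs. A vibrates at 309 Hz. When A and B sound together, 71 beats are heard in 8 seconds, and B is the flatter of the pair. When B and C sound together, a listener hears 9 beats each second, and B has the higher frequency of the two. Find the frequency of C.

A–B: Beat frequency = 71/8 = 8.875 Hz.
B is below A, so f_B = 309 − 8.875 = 300.125 Hz.
C is below B, so f_C = 300.125 − 9 = 291.125 Hz.

291.125 Hz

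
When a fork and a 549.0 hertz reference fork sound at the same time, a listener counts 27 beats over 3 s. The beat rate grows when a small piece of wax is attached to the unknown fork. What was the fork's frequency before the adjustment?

540 Hz

Beat frequency = 27/3 = 9 Hz.
|f − 549.0| = 9, so the fork was at either 540 Hz or 558 Hz.
Loading a fork with wax lowers its frequency; the adjustment lowers the fork's frequency.
The beat rate rose, so the adjustment moved the fork further from 549.0 Hz — it was already below the reference.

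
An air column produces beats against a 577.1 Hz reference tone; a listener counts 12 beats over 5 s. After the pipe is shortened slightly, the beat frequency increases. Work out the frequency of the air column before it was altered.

579.5 Hz

Beat frequency = 12/5 = 2.4 Hz.
|f − 577.1| = 2.4, so the air column was at either 574.7 Hz or 579.5 Hz.
A shorter pipe has a higher fundamental; the adjustment raises the air column's frequency.
The beat rate rose, so the adjustment moved the air column further from 577.1 Hz — it was already above the reference.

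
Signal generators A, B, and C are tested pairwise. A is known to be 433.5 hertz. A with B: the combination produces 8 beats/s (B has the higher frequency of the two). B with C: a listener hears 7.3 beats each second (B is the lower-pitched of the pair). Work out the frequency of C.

448.8 Hz

B is above A, so f_B = 433.5 + 8 = 441.5 Hz.
C is above B, so f_C = 441.5 + 7.3 = 448.8 Hz.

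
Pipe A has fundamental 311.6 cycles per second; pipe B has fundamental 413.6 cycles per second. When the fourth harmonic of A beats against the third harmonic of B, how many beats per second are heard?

5.6 Hz

Fourth harmonic of the first: 4·311.6 = 1246.4 Hz.
Third harmonic of the second: 3·413.6 = 1240.8 Hz.
f_beat = |1246.4 − 1240.8| = 5.6 Hz.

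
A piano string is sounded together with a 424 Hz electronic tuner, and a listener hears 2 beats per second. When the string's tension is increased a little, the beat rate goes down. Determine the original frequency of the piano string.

422 Hz

|f − 424| = 2, so the piano string was at either 422 Hz or 426 Hz.
Higher tension means higher frequency; the adjustment raises the piano string's frequency.
The beat rate fell, so the adjustment moved the piano string toward 424 Hz — it must have started below the reference.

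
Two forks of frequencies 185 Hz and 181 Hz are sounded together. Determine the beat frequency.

f_beat = |f₁ − f₂|.
|185 − 181| = 4 Hz.

4 Hz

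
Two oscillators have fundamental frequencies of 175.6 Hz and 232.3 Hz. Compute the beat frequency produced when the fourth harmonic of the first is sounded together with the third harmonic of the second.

5.5 Hz

Fourth harmonic of the first: 4·175.6 = 702.4 Hz.
Third harmonic of the second: 3·232.3 = 696.9 Hz.
f_beat = |702.4 − 696.9| = 5.5 Hz.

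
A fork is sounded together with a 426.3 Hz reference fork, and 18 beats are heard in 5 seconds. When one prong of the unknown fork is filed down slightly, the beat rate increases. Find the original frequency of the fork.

429.9 Hz

Beat frequency = 18/5 = 3.6 Hz.
|f − 426.3| = 3.6, so the fork was at either 422.7 Hz or 429.9 Hz.
Filing a prong removes mass and raises the fork's frequency; the adjustment raises the fork's frequency.
The beat rate rose, so the adjustment moved the fork further from 426.3 Hz — it was already above the reference.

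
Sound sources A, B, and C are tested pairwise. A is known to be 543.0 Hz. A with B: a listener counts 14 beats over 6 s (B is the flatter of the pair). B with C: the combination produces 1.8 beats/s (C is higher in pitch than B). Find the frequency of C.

542.4667 Hz

A–B: Beat frequency = 14/6 = 2.3333 Hz.
B is below A, so f_B = 543.0 − 2.3333 = 540.6667 Hz.
C is above B, so f_C = 540.6667 + 1.8 = 542.4667 Hz.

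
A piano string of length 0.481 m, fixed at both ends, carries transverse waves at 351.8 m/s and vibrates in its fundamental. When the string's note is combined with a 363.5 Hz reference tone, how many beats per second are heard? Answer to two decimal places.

For a string fixed at both ends, f_n = n·v/(2L) = 1·351.8/(2·0.481) = 365.6965 Hz.
f_beat = |365.6965 − 363.5| = 2.20 Hz.

2.20 Hz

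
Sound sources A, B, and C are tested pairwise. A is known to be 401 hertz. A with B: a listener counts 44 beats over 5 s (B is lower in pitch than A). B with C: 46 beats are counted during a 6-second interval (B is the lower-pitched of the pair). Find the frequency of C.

A–B: Beat frequency = 44/5 = 8.8 Hz.
B is below A, so f_B = 401 − 8.8 = 392.2 Hz.
B–C: Beat frequency = 46/6 = 7.6667 Hz.
C is above B, so f_C = 392.2 + 7.6667 = 399.8667 Hz.

399.8667 Hz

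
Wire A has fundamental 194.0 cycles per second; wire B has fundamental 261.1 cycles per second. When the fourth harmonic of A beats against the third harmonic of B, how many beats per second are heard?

Fourth harmonic of the first: 4·194.0 = 776.0 Hz.
Third harmonic of the second: 3·261.1 = 783.3 Hz.
f_beat = |776.0 − 783.3| = 7.3 Hz.

7.3 Hz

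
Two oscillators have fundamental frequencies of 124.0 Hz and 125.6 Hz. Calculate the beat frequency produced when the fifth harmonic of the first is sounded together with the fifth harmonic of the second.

8.0 Hz

Fifth harmonic of the first: 5·124.0 = 620.0 Hz.
Fifth harmonic of the second: 5·125.6 = 628.0 Hz.
f_beat = |620.0 − 628.0| = 8.0 Hz.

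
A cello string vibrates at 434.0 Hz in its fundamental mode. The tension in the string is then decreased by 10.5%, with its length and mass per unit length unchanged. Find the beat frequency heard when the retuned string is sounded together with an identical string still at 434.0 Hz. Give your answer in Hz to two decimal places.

For a string, f ∝ √T, so the new frequency is 434.0·√0.895 = 410.5833 Hz.
f_beat = |410.5833 − 434.0| = 23.42 Hz.

23.42 Hz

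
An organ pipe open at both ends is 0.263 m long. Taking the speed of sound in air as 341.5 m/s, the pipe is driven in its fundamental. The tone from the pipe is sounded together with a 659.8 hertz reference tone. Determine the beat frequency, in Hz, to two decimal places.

10.56 Hz

Open pipe: f_n = n·v/(2L) = 1·341.5/(2·0.263) = 649.2395 Hz.
f_beat = |649.2395 − 659.8| = 10.56 Hz.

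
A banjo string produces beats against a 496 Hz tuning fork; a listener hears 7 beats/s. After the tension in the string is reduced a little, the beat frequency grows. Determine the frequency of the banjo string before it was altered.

|f − 496| = 7, so the banjo string was at either 489 Hz or 503 Hz.
Lower tension means lower frequency; the adjustment lowers the banjo string's frequency.
The beat rate rose, so the adjustment moved the banjo string further from 496 Hz — it was already below the reference.

489 Hz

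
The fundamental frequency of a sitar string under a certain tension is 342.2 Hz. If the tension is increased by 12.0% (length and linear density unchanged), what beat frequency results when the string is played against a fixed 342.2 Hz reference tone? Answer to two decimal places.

19.95 Hz

For a string, f ∝ √T, so the new frequency is 342.2·√1.120 = 362.1504 Hz.
f_beat = |362.1504 − 342.2| = 19.95 Hz.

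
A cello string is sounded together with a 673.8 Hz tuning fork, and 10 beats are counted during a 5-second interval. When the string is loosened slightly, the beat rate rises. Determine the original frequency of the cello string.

671.8 Hz

Beat frequency = 10/5 = 2 Hz.
|f − 673.8| = 2, so the cello string was at either 671.8 Hz or 675.8 Hz.
Reducing tension lowers a string's frequency; the adjustment lowers the cello string's frequency.
The beat rate rose, so the adjustment moved the cello string further from 673.8 Hz — it was already below the reference.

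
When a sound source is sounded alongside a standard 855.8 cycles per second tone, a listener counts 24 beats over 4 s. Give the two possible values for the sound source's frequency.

849.8 Hz or 861.8 Hz

Beat frequency = 24/4 = 6 Hz.
|f − 855.8| = 6, so f = 855.8 ± 6.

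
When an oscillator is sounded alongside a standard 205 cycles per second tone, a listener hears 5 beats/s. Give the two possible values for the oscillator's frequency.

200 Hz or 210 Hz

|f − 205| = 5, so f = 205 ± 5.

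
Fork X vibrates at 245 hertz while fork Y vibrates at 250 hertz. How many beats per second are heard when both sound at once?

The beat frequency equals the magnitude of the frequency difference.
|245 − 250| = 5 Hz.

5 Hz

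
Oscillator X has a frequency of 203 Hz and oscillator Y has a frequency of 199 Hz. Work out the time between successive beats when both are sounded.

f_beat = |203 − 199| = 4 Hz.
Beat period T = 1 / f_beat = 1 / 4 s.

0.250 s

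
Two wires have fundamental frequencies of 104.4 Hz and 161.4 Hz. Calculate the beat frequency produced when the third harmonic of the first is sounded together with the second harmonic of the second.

9.6 Hz

Third harmonic of the first: 3·104.4 = 313.2 Hz.
Second harmonic of the second: 2·161.4 = 322.8 Hz.
f_beat = |313.2 − 322.8| = 9.6 Hz.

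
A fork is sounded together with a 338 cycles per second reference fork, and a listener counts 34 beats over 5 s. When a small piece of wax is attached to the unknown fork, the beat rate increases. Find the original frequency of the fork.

331.2 Hz

Beat frequency = 34/5 = 6.8 Hz.
|f − 338| = 6.8, so the fork was at either 331.2 Hz or 344.8 Hz.
Loading a fork with wax lowers its frequency; the adjustment lowers the fork's frequency.
The beat rate rose, so the adjustment moved the fork further from 338 Hz — it was already below the reference.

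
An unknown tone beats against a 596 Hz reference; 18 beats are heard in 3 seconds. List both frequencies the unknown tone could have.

590 Hz or 602 Hz

Beat frequency = 18/3 = 6 Hz.
|f − 596| = 6, so f = 596 ± 6.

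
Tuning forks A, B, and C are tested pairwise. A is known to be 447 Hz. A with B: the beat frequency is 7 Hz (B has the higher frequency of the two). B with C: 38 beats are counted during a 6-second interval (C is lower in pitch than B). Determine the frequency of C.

B is above A, so f_B = 447 + 7 = 454 Hz.
B–C: Beat frequency = 38/6 = 6.3333 Hz.
C is below B, so f_C = 454 − 6.3333 = 447.6667 Hz.

447.6667 Hz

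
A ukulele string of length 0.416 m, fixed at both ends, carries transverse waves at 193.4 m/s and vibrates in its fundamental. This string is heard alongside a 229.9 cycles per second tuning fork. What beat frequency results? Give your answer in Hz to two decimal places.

2.55 Hz

For a string fixed at both ends, f_n = n·v/(2L) = 1·193.4/(2·0.416) = 232.4519 Hz.
f_beat = |232.4519 − 229.9| = 2.55 Hz.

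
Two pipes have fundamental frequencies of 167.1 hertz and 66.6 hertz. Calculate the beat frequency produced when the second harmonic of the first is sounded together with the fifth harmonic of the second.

Second harmonic of the first: 2·167.1 = 334.2 Hz.
Fifth harmonic of the second: 5·66.6 = 333.0 Hz.
f_beat = |334.2 − 333.0| = 1.2 Hz.

1.2 Hz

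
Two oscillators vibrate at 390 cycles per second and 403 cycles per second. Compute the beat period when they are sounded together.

0.077 s

f_beat = |390 − 403| = 13 Hz.
Beat period T = 1 / f_beat = 1 / 13 s.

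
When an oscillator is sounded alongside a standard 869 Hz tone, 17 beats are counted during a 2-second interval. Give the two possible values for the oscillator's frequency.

860.5 Hz or 877.5 Hz

Beat frequency = 17/2 = 8.5 Hz.
|f − 869| = 8.5, so f = 869 ± 8.5.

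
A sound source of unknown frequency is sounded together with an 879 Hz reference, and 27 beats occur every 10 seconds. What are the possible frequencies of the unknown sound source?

876.3 Hz or 881.7 Hz

Beat frequency = 27/10 = 2.7 Hz.
|f − 879| = 2.7, so f = 879 ± 2.7.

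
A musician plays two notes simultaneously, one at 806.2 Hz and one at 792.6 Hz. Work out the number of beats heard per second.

13.6 Hz

f_beat = |f₁ − f₂|.
|806.2 − 792.6| = 13.6 Hz.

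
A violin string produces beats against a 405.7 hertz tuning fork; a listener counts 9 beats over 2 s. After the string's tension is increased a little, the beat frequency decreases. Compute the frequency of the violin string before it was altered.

Beat frequency = 9/2 = 4.5 Hz.
|f − 405.7| = 4.5, so the violin string was at either 401.2 Hz or 410.2 Hz.
Higher tension means higher frequency; the adjustment raises the violin string's frequency.
The beat rate fell, so the adjustment moved the violin string toward 405.7 Hz — it must have started below the reference.

401.2 Hz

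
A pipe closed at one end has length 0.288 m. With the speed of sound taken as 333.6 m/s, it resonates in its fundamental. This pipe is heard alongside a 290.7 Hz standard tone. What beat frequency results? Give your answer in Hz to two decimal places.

1.12 Hz

Closed pipe (odd harmonics): f_n = n·v/(4L) = 1·333.6/(4·0.288) = 289.5833 Hz.
f_beat = |289.5833 − 290.7| = 1.12 Hz.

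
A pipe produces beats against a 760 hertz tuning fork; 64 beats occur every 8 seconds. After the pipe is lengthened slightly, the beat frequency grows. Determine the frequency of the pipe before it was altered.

752 Hz

Beat frequency = 64/8 = 8 Hz.
|f − 760| = 8, so the pipe was at either 752 Hz or 768 Hz.
A longer pipe has a lower fundamental; the adjustment lowers the pipe's frequency.
The beat rate rose, so the adjustment moved the pipe further from 760 Hz — it was already below the reference.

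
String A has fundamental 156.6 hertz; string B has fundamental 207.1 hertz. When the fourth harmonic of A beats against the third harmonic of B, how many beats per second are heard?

5.1 Hz

Fourth harmonic of the first: 4·156.6 = 626.4 Hz.
Third harmonic of the second: 3·207.1 = 621.3 Hz.
f_beat = |626.4 − 621.3| = 5.1 Hz.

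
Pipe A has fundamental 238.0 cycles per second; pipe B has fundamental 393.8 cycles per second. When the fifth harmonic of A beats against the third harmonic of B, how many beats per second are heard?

8.6 Hz

Fifth harmonic of the first: 5·238.0 = 1190.0 Hz.
Third harmonic of the second: 3·393.8 = 1181.4 Hz.
f_beat = |1190.0 − 1181.4| = 8.6 Hz.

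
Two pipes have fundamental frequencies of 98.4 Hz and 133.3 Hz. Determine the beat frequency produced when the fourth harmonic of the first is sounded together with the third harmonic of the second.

Fourth harmonic of the first: 4·98.4 = 393.6 Hz.
Third harmonic of the second: 3·133.3 = 399.9 Hz.
f_beat = |393.6 − 399.9| = 6.3 Hz.

6.3 Hz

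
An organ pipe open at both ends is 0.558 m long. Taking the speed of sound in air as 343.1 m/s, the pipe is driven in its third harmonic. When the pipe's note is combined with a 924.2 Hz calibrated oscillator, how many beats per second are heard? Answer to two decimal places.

1.89 Hz

Open pipe: f_n = n·v/(2L) = 3·343.1/(2·0.558) = 922.3118 Hz.
f_beat = |922.3118 − 924.2| = 1.89 Hz.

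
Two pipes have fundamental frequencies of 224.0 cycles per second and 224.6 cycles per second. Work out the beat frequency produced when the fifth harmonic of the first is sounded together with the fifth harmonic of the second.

Fifth harmonic of the first: 5·224.0 = 1120.0 Hz.
Fifth harmonic of the second: 5·224.6 = 1123.0 Hz.
f_beat = |1120.0 − 1123.0| = 3.0 Hz.

3.0 Hz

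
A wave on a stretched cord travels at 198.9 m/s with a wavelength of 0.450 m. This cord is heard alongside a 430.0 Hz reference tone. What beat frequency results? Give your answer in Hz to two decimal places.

Source frequency f = v/λ = 198.9/0.450 = 442.0000 Hz.
f_beat = |442.0000 − 430.0| = 12.00 Hz.

12.00 Hz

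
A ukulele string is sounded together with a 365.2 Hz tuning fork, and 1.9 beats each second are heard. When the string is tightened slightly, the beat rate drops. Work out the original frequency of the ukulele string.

363.3 Hz

|f − 365.2| = 1.9, so the ukulele string was at either 363.3 Hz or 367.1 Hz.
Increasing tension raises a string's frequency; the adjustment raises the ukulele string's frequency.
The beat rate fell, so the adjustment moved the ukulele string toward 365.2 Hz — it must have started below the reference.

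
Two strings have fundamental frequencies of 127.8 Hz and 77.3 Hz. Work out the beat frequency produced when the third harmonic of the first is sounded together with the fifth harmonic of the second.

Third harmonic of the first: 3·127.8 = 383.4 Hz.
Fifth harmonic of the second: 5·77.3 = 386.5 Hz.
f_beat = |383.4 − 386.5| = 3.1 Hz.

3.1 Hz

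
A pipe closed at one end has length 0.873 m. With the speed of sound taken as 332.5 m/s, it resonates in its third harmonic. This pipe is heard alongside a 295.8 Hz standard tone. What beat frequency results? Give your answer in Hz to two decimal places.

10.15 Hz

Closed pipe (odd harmonics): f_n = n·v/(4L) = 3·332.5/(4·0.873) = 285.6529 Hz.
f_beat = |285.6529 − 295.8| = 10.15 Hz.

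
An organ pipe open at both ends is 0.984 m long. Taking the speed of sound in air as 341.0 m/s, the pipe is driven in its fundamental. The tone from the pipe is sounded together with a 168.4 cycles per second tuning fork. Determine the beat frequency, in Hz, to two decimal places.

Open pipe: f_n = n·v/(2L) = 1·341.0/(2·0.984) = 173.2724 Hz.
f_beat = |173.2724 − 168.4| = 4.87 Hz.

4.87 Hz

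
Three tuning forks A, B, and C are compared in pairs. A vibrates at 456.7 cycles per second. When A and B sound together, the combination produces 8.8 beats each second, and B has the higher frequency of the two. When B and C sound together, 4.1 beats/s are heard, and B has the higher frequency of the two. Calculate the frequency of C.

B is above A, so f_B = 456.7 + 8.8 = 465.5 Hz.
C is below B, so f_C = 465.5 − 4.1 = 461.4 Hz.

461.4 Hz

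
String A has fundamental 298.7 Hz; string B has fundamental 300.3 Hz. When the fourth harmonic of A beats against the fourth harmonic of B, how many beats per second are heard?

6.4 Hz

Fourth harmonic of the first: 4·298.7 = 1194.8 Hz.
Fourth harmonic of the second: 4·300.3 = 1201.2 Hz.
f_beat = |1194.8 − 1201.2| = 6.4 Hz.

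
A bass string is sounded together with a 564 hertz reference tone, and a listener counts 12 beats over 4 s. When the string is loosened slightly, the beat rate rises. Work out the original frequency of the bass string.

Beat frequency = 12/4 = 3 Hz.
|f − 564| = 3, so the bass string was at either 561 Hz or 567 Hz.
Reducing tension lowers a string's frequency; the adjustment lowers the bass string's frequency.
The beat rate rose, so the adjustment moved the bass string further from 564 Hz — it was already below the reference.

561 Hz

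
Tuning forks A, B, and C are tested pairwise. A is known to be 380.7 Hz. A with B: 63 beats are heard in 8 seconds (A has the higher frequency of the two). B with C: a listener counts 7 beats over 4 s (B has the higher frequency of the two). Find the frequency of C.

A–B: Beat frequency = 63/8 = 7.875 Hz.
B is below A, so f_B = 380.7 − 7.875 = 372.825 Hz.
B–C: Beat frequency = 7/4 = 1.75 Hz.
C is below B, so f_C = 372.825 − 1.75 = 371.075 Hz.

371.075 Hz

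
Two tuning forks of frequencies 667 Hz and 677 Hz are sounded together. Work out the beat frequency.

10 Hz

f_beat = |f₁ − f₂|.
|667 − 677| = 10 Hz.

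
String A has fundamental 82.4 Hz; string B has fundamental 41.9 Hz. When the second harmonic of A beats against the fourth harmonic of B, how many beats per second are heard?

2.8 Hz

Second harmonic of the first: 2·82.4 = 164.8 Hz.
Fourth harmonic of the second: 4·41.9 = 167.6 Hz.
f_beat = |164.8 − 167.6| = 2.8 Hz.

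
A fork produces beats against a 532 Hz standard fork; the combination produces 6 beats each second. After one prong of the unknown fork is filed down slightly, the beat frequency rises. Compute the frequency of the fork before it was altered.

|f − 532| = 6, so the fork was at either 526 Hz or 538 Hz.
Filing a prong removes mass and raises the fork's frequency; the adjustment raises the fork's frequency.
The beat rate rose, so the adjustment moved the fork further from 532 Hz — it was already above the reference.

538 Hz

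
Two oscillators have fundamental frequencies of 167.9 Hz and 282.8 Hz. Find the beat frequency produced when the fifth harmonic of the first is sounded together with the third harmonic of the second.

Fifth harmonic of the first: 5·167.9 = 839.5 Hz.
Third harmonic of the second: 3·282.8 = 848.4 Hz.
f_beat = |839.5 − 848.4| = 8.9 Hz.

8.9 Hz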